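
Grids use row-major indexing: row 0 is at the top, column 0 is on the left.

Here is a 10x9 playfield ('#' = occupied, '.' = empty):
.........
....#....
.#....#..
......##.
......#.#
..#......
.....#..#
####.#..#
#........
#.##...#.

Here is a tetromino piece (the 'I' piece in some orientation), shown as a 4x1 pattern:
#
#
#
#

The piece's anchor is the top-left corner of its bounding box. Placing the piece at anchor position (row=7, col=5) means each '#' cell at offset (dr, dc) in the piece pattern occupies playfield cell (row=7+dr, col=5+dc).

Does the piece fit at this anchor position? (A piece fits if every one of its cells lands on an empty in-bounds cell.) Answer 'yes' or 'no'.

Check each piece cell at anchor (7, 5):
  offset (0,0) -> (7,5): occupied ('#') -> FAIL
  offset (1,0) -> (8,5): empty -> OK
  offset (2,0) -> (9,5): empty -> OK
  offset (3,0) -> (10,5): out of bounds -> FAIL
All cells valid: no

Answer: no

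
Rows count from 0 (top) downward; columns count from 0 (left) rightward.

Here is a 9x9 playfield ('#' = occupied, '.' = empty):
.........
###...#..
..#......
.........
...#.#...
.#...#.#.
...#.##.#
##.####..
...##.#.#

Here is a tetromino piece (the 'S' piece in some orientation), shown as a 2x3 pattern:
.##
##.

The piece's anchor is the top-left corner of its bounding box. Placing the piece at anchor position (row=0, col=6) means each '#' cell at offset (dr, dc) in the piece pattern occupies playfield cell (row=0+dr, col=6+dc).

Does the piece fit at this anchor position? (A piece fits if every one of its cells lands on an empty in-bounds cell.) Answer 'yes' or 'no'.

Check each piece cell at anchor (0, 6):
  offset (0,1) -> (0,7): empty -> OK
  offset (0,2) -> (0,8): empty -> OK
  offset (1,0) -> (1,6): occupied ('#') -> FAIL
  offset (1,1) -> (1,7): empty -> OK
All cells valid: no

Answer: no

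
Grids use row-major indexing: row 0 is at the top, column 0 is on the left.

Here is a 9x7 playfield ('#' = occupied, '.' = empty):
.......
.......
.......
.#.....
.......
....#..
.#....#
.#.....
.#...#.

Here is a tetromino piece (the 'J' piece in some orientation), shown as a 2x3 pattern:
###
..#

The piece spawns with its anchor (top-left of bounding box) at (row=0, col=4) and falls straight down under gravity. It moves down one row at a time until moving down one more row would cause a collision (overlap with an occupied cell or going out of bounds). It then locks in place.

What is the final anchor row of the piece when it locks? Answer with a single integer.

Spawn at (row=0, col=4). Try each row:
  row 0: fits
  row 1: fits
  row 2: fits
  row 3: fits
  row 4: fits
  row 5: blocked -> lock at row 4

Answer: 4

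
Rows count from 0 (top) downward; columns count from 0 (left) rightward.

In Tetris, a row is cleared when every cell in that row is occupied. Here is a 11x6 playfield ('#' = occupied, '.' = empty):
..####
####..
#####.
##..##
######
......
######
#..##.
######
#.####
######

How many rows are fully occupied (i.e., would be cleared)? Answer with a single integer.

Check each row:
  row 0: 2 empty cells -> not full
  row 1: 2 empty cells -> not full
  row 2: 1 empty cell -> not full
  row 3: 2 empty cells -> not full
  row 4: 0 empty cells -> FULL (clear)
  row 5: 6 empty cells -> not full
  row 6: 0 empty cells -> FULL (clear)
  row 7: 3 empty cells -> not full
  row 8: 0 empty cells -> FULL (clear)
  row 9: 1 empty cell -> not full
  row 10: 0 empty cells -> FULL (clear)
Total rows cleared: 4

Answer: 4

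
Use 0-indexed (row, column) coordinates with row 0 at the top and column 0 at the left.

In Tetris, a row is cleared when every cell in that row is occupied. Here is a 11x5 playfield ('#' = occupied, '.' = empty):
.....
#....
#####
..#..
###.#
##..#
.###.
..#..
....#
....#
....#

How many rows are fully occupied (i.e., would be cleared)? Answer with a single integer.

Check each row:
  row 0: 5 empty cells -> not full
  row 1: 4 empty cells -> not full
  row 2: 0 empty cells -> FULL (clear)
  row 3: 4 empty cells -> not full
  row 4: 1 empty cell -> not full
  row 5: 2 empty cells -> not full
  row 6: 2 empty cells -> not full
  row 7: 4 empty cells -> not full
  row 8: 4 empty cells -> not full
  row 9: 4 empty cells -> not full
  row 10: 4 empty cells -> not full
Total rows cleared: 1

Answer: 1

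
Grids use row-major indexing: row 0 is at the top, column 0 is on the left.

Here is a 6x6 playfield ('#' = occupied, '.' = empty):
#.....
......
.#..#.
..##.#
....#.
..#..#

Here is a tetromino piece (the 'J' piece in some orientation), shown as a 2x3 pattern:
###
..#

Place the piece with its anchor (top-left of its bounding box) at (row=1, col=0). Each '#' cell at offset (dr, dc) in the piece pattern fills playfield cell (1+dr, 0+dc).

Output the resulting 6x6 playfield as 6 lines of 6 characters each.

Fill (1+0,0+0) = (1,0)
Fill (1+0,0+1) = (1,1)
Fill (1+0,0+2) = (1,2)
Fill (1+1,0+2) = (2,2)

Answer: #.....
###...
.##.#.
..##.#
....#.
..#..#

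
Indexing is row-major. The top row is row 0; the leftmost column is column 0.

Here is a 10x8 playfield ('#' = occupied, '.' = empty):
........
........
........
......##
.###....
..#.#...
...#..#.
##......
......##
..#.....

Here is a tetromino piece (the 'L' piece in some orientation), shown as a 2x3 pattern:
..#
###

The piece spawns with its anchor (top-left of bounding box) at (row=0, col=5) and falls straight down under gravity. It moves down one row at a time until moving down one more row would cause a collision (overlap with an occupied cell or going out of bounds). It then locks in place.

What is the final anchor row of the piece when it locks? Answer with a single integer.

Spawn at (row=0, col=5). Try each row:
  row 0: fits
  row 1: fits
  row 2: blocked -> lock at row 1

Answer: 1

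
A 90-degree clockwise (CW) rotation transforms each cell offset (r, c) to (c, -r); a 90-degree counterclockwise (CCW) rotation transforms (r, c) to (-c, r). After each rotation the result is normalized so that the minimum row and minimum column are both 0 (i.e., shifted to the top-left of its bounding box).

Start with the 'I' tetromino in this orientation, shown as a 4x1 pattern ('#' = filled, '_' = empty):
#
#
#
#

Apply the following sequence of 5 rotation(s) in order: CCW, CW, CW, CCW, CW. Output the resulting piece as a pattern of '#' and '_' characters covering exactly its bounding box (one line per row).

Start:
#
#
#
#
After rotation 1 (CCW):
####
After rotation 2 (CW):
#
#
#
#
After rotation 3 (CW):
####
After rotation 4 (CCW):
#
#
#
#
After rotation 5 (CW):
####

Answer: ####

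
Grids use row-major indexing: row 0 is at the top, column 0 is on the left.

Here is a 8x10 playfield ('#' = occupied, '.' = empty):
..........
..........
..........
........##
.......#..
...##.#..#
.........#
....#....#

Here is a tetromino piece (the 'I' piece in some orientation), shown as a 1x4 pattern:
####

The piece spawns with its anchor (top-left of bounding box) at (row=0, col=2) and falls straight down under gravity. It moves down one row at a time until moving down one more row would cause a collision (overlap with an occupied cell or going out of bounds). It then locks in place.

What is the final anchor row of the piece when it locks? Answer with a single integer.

Answer: 4

Derivation:
Spawn at (row=0, col=2). Try each row:
  row 0: fits
  row 1: fits
  row 2: fits
  row 3: fits
  row 4: fits
  row 5: blocked -> lock at row 4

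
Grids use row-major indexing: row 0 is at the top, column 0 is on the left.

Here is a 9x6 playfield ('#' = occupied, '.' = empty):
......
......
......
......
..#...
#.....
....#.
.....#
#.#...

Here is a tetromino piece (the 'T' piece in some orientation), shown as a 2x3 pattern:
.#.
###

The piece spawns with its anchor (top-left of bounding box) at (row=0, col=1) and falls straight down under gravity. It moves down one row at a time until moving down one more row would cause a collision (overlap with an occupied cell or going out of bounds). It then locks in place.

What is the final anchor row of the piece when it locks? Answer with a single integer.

Spawn at (row=0, col=1). Try each row:
  row 0: fits
  row 1: fits
  row 2: fits
  row 3: blocked -> lock at row 2

Answer: 2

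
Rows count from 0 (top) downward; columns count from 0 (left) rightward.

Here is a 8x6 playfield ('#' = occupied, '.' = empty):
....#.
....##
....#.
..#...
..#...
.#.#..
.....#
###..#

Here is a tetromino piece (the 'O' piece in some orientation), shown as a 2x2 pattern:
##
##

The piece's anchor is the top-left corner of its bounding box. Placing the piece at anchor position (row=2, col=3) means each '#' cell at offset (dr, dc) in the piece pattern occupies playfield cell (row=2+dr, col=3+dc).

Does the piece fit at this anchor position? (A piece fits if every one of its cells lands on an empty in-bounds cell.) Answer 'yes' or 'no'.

Check each piece cell at anchor (2, 3):
  offset (0,0) -> (2,3): empty -> OK
  offset (0,1) -> (2,4): occupied ('#') -> FAIL
  offset (1,0) -> (3,3): empty -> OK
  offset (1,1) -> (3,4): empty -> OK
All cells valid: no

Answer: no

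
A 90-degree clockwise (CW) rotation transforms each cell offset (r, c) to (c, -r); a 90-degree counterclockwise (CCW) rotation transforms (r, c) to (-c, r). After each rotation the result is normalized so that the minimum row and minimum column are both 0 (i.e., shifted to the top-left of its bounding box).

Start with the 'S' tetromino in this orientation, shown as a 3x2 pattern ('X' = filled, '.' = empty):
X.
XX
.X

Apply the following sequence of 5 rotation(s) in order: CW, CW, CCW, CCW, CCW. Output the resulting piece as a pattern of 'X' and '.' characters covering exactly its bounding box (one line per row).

Answer: .XX
XX.

Derivation:
Start:
X.
XX
.X
After rotation 1 (CW):
.XX
XX.
After rotation 2 (CW):
X.
XX
.X
After rotation 3 (CCW):
.XX
XX.
After rotation 4 (CCW):
X.
XX
.X
After rotation 5 (CCW):
.XX
XX.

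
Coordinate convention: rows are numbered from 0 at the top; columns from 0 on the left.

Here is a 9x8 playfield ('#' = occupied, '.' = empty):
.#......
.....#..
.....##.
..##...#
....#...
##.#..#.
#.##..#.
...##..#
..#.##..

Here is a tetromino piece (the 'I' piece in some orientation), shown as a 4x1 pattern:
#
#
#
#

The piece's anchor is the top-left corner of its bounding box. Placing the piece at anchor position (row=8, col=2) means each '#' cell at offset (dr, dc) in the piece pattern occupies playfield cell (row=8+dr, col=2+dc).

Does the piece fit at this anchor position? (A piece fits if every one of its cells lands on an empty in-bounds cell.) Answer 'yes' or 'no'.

Answer: no

Derivation:
Check each piece cell at anchor (8, 2):
  offset (0,0) -> (8,2): occupied ('#') -> FAIL
  offset (1,0) -> (9,2): out of bounds -> FAIL
  offset (2,0) -> (10,2): out of bounds -> FAIL
  offset (3,0) -> (11,2): out of bounds -> FAIL
All cells valid: no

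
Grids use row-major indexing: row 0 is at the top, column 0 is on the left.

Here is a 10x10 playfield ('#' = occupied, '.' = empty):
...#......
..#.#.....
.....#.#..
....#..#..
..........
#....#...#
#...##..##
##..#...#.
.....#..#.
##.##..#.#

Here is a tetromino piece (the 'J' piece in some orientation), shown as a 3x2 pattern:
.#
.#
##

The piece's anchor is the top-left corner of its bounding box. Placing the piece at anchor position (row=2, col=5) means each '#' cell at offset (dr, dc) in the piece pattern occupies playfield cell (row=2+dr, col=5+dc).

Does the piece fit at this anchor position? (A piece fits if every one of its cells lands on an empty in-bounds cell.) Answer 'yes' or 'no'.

Check each piece cell at anchor (2, 5):
  offset (0,1) -> (2,6): empty -> OK
  offset (1,1) -> (3,6): empty -> OK
  offset (2,0) -> (4,5): empty -> OK
  offset (2,1) -> (4,6): empty -> OK
All cells valid: yes

Answer: yes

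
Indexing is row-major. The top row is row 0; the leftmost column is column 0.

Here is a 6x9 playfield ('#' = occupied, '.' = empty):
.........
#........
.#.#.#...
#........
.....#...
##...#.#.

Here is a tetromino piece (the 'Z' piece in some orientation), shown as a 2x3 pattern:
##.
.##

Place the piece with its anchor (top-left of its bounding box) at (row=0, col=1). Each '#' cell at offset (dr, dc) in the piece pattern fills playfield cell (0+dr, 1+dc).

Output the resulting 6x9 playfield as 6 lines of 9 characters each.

Fill (0+0,1+0) = (0,1)
Fill (0+0,1+1) = (0,2)
Fill (0+1,1+1) = (1,2)
Fill (0+1,1+2) = (1,3)

Answer: .##......
#.##.....
.#.#.#...
#........
.....#...
##...#.#.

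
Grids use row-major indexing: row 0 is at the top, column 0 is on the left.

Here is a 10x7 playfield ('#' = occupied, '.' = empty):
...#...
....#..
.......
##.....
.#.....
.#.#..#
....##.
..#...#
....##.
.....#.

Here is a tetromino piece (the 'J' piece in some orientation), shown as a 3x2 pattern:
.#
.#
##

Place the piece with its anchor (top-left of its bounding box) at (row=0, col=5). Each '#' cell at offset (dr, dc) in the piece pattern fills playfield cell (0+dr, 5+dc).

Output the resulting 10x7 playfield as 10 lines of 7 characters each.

Answer: ...#..#
....#.#
.....##
##.....
.#.....
.#.#..#
....##.
..#...#
....##.
.....#.

Derivation:
Fill (0+0,5+1) = (0,6)
Fill (0+1,5+1) = (1,6)
Fill (0+2,5+0) = (2,5)
Fill (0+2,5+1) = (2,6)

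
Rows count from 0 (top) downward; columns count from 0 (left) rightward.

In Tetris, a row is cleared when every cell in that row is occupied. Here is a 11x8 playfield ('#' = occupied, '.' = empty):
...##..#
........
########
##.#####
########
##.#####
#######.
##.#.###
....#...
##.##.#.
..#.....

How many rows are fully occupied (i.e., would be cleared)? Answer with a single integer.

Answer: 2

Derivation:
Check each row:
  row 0: 5 empty cells -> not full
  row 1: 8 empty cells -> not full
  row 2: 0 empty cells -> FULL (clear)
  row 3: 1 empty cell -> not full
  row 4: 0 empty cells -> FULL (clear)
  row 5: 1 empty cell -> not full
  row 6: 1 empty cell -> not full
  row 7: 2 empty cells -> not full
  row 8: 7 empty cells -> not full
  row 9: 3 empty cells -> not full
  row 10: 7 empty cells -> not full
Total rows cleared: 2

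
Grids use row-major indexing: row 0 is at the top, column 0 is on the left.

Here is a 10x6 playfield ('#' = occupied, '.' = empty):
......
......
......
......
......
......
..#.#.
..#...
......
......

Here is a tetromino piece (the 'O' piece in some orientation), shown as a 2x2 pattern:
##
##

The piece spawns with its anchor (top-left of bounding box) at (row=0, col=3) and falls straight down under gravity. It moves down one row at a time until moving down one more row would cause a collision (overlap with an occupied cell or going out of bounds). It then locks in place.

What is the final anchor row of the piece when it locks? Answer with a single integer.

Spawn at (row=0, col=3). Try each row:
  row 0: fits
  row 1: fits
  row 2: fits
  row 3: fits
  row 4: fits
  row 5: blocked -> lock at row 4

Answer: 4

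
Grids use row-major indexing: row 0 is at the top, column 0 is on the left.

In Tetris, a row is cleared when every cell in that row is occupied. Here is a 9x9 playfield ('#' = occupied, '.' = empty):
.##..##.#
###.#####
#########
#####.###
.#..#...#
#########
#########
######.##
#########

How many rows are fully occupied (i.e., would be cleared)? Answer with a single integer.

Check each row:
  row 0: 4 empty cells -> not full
  row 1: 1 empty cell -> not full
  row 2: 0 empty cells -> FULL (clear)
  row 3: 1 empty cell -> not full
  row 4: 6 empty cells -> not full
  row 5: 0 empty cells -> FULL (clear)
  row 6: 0 empty cells -> FULL (clear)
  row 7: 1 empty cell -> not full
  row 8: 0 empty cells -> FULL (clear)
Total rows cleared: 4

Answer: 4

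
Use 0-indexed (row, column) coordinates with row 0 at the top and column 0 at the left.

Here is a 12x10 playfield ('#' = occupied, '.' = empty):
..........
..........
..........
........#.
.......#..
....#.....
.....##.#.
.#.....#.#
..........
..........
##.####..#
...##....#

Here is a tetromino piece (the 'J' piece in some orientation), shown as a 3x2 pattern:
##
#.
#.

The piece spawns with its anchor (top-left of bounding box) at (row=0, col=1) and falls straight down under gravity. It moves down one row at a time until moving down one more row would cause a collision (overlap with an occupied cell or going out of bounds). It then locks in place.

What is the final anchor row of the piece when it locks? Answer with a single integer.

Spawn at (row=0, col=1). Try each row:
  row 0: fits
  row 1: fits
  row 2: fits
  row 3: fits
  row 4: fits
  row 5: blocked -> lock at row 4

Answer: 4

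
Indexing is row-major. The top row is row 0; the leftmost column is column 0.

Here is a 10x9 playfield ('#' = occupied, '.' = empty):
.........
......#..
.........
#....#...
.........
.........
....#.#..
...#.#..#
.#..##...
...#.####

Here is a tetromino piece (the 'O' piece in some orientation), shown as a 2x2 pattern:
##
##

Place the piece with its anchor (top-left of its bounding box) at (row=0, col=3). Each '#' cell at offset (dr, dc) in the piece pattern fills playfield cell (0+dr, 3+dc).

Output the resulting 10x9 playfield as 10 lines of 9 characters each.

Answer: ...##....
...##.#..
.........
#....#...
.........
.........
....#.#..
...#.#..#
.#..##...
...#.####

Derivation:
Fill (0+0,3+0) = (0,3)
Fill (0+0,3+1) = (0,4)
Fill (0+1,3+0) = (1,3)
Fill (0+1,3+1) = (1,4)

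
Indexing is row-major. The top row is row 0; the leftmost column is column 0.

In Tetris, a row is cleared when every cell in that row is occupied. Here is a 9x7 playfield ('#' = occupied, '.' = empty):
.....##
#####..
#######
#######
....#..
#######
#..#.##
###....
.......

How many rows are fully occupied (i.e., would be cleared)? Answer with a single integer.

Answer: 3

Derivation:
Check each row:
  row 0: 5 empty cells -> not full
  row 1: 2 empty cells -> not full
  row 2: 0 empty cells -> FULL (clear)
  row 3: 0 empty cells -> FULL (clear)
  row 4: 6 empty cells -> not full
  row 5: 0 empty cells -> FULL (clear)
  row 6: 3 empty cells -> not full
  row 7: 4 empty cells -> not full
  row 8: 7 empty cells -> not full
Total rows cleared: 3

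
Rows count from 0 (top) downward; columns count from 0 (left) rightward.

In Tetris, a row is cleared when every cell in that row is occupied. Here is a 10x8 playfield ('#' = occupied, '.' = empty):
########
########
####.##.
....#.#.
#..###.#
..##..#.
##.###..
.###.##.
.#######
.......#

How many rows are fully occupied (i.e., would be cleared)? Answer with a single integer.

Check each row:
  row 0: 0 empty cells -> FULL (clear)
  row 1: 0 empty cells -> FULL (clear)
  row 2: 2 empty cells -> not full
  row 3: 6 empty cells -> not full
  row 4: 3 empty cells -> not full
  row 5: 5 empty cells -> not full
  row 6: 3 empty cells -> not full
  row 7: 3 empty cells -> not full
  row 8: 1 empty cell -> not full
  row 9: 7 empty cells -> not full
Total rows cleared: 2

Answer: 2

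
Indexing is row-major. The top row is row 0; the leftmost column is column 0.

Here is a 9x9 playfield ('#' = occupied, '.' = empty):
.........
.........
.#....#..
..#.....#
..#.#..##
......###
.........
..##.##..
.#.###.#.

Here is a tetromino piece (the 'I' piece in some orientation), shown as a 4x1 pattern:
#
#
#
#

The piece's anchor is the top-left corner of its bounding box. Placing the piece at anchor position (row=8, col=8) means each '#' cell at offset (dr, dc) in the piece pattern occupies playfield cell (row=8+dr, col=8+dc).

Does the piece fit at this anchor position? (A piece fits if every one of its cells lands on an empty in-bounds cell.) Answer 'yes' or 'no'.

Answer: no

Derivation:
Check each piece cell at anchor (8, 8):
  offset (0,0) -> (8,8): empty -> OK
  offset (1,0) -> (9,8): out of bounds -> FAIL
  offset (2,0) -> (10,8): out of bounds -> FAIL
  offset (3,0) -> (11,8): out of bounds -> FAIL
All cells valid: no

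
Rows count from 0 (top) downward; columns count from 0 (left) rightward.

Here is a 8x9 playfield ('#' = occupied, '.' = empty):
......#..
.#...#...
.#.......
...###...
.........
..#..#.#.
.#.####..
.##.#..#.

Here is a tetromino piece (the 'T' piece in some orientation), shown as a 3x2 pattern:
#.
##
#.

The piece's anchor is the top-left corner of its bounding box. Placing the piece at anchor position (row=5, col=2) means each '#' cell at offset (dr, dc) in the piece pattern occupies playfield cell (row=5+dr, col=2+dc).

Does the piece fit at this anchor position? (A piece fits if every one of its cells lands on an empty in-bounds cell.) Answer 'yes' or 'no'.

Check each piece cell at anchor (5, 2):
  offset (0,0) -> (5,2): occupied ('#') -> FAIL
  offset (1,0) -> (6,2): empty -> OK
  offset (1,1) -> (6,3): occupied ('#') -> FAIL
  offset (2,0) -> (7,2): occupied ('#') -> FAIL
All cells valid: no

Answer: no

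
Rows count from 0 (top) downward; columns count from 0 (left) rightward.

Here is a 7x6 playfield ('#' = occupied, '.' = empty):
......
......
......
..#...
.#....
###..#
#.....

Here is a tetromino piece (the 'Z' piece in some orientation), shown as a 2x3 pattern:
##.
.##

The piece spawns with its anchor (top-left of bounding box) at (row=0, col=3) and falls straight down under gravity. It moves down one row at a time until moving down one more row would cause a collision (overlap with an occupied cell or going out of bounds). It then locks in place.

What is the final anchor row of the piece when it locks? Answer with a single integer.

Spawn at (row=0, col=3). Try each row:
  row 0: fits
  row 1: fits
  row 2: fits
  row 3: fits
  row 4: blocked -> lock at row 3

Answer: 3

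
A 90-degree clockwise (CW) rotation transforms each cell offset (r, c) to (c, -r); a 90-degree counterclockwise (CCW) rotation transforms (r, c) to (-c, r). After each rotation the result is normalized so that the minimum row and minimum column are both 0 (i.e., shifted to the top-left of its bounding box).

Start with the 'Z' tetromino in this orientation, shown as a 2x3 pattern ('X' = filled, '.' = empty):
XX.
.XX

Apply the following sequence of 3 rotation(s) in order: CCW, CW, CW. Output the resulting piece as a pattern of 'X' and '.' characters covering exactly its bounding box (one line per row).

Answer: .X
XX
X.

Derivation:
Start:
XX.
.XX
After rotation 1 (CCW):
.X
XX
X.
After rotation 2 (CW):
XX.
.XX
After rotation 3 (CW):
.X
XX
X.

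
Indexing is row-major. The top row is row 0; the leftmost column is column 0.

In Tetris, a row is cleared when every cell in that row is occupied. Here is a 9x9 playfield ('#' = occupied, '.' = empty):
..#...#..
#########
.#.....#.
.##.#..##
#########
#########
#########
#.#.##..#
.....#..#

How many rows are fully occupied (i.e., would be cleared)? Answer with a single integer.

Answer: 4

Derivation:
Check each row:
  row 0: 7 empty cells -> not full
  row 1: 0 empty cells -> FULL (clear)
  row 2: 7 empty cells -> not full
  row 3: 4 empty cells -> not full
  row 4: 0 empty cells -> FULL (clear)
  row 5: 0 empty cells -> FULL (clear)
  row 6: 0 empty cells -> FULL (clear)
  row 7: 4 empty cells -> not full
  row 8: 7 empty cells -> not full
Total rows cleared: 4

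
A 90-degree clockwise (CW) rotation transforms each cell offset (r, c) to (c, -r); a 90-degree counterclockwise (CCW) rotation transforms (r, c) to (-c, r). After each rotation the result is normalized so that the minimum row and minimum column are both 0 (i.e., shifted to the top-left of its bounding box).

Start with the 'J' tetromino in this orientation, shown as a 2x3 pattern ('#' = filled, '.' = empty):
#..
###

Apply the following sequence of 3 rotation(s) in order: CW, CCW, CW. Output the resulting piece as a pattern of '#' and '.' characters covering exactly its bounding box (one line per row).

Answer: ##
#.
#.

Derivation:
Start:
#..
###
After rotation 1 (CW):
##
#.
#.
After rotation 2 (CCW):
#..
###
After rotation 3 (CW):
##
#.
#.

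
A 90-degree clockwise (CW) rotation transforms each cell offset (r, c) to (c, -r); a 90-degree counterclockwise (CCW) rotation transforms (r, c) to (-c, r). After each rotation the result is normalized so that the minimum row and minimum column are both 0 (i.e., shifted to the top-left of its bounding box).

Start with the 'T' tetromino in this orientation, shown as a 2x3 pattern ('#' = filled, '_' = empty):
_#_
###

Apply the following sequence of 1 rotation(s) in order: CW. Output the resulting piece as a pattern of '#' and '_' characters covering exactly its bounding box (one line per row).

Start:
_#_
###
After rotation 1 (CW):
#_
##
#_

Answer: #_
##
#_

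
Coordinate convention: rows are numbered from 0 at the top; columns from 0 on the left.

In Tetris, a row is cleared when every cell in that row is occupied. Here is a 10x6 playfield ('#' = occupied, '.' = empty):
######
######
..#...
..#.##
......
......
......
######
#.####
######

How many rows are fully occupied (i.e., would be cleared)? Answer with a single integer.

Check each row:
  row 0: 0 empty cells -> FULL (clear)
  row 1: 0 empty cells -> FULL (clear)
  row 2: 5 empty cells -> not full
  row 3: 3 empty cells -> not full
  row 4: 6 empty cells -> not full
  row 5: 6 empty cells -> not full
  row 6: 6 empty cells -> not full
  row 7: 0 empty cells -> FULL (clear)
  row 8: 1 empty cell -> not full
  row 9: 0 empty cells -> FULL (clear)
Total rows cleared: 4

Answer: 4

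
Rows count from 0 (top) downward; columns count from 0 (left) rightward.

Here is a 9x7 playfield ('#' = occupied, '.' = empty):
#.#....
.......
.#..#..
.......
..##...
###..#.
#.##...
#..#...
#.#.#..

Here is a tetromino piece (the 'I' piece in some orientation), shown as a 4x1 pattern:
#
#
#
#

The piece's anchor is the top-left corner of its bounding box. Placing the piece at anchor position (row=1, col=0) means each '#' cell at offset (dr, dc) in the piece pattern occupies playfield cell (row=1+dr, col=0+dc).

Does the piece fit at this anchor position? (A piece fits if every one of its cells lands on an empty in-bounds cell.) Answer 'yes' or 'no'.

Answer: yes

Derivation:
Check each piece cell at anchor (1, 0):
  offset (0,0) -> (1,0): empty -> OK
  offset (1,0) -> (2,0): empty -> OK
  offset (2,0) -> (3,0): empty -> OK
  offset (3,0) -> (4,0): empty -> OK
All cells valid: yes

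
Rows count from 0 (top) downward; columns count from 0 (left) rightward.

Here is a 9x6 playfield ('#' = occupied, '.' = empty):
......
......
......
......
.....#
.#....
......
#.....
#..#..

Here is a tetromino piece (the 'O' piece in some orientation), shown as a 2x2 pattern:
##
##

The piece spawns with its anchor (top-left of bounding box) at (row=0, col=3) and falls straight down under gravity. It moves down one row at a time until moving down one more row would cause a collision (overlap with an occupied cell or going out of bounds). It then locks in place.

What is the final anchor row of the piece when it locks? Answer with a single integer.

Answer: 6

Derivation:
Spawn at (row=0, col=3). Try each row:
  row 0: fits
  row 1: fits
  row 2: fits
  row 3: fits
  row 4: fits
  row 5: fits
  row 6: fits
  row 7: blocked -> lock at row 6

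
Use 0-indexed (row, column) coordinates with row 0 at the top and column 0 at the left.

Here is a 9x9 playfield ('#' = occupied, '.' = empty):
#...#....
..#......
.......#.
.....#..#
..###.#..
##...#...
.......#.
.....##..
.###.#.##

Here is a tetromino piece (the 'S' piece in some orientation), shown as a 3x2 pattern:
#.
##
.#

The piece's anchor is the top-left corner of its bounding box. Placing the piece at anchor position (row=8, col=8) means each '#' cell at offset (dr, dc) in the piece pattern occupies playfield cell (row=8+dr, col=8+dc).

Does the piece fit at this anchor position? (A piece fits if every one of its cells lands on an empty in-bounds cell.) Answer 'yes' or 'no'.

Answer: no

Derivation:
Check each piece cell at anchor (8, 8):
  offset (0,0) -> (8,8): occupied ('#') -> FAIL
  offset (1,0) -> (9,8): out of bounds -> FAIL
  offset (1,1) -> (9,9): out of bounds -> FAIL
  offset (2,1) -> (10,9): out of bounds -> FAIL
All cells valid: no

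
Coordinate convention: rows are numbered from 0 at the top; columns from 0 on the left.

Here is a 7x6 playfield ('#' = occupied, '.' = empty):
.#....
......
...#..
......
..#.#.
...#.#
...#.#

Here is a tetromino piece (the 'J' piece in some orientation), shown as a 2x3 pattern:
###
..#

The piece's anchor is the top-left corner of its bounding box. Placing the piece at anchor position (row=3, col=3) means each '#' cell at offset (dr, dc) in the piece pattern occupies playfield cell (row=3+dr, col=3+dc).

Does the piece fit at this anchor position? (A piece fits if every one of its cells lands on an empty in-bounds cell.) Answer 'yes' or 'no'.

Check each piece cell at anchor (3, 3):
  offset (0,0) -> (3,3): empty -> OK
  offset (0,1) -> (3,4): empty -> OK
  offset (0,2) -> (3,5): empty -> OK
  offset (1,2) -> (4,5): empty -> OK
All cells valid: yes

Answer: yes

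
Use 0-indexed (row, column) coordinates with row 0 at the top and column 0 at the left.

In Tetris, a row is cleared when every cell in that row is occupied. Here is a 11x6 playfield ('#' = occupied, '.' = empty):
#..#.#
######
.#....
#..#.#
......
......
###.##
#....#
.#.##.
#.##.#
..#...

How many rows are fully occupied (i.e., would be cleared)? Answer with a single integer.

Check each row:
  row 0: 3 empty cells -> not full
  row 1: 0 empty cells -> FULL (clear)
  row 2: 5 empty cells -> not full
  row 3: 3 empty cells -> not full
  row 4: 6 empty cells -> not full
  row 5: 6 empty cells -> not full
  row 6: 1 empty cell -> not full
  row 7: 4 empty cells -> not full
  row 8: 3 empty cells -> not full
  row 9: 2 empty cells -> not full
  row 10: 5 empty cells -> not full
Total rows cleared: 1

Answer: 1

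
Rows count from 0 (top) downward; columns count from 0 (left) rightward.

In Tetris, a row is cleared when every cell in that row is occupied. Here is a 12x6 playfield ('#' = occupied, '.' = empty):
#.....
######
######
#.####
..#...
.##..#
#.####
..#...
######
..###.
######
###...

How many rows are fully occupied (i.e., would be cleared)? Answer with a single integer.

Answer: 4

Derivation:
Check each row:
  row 0: 5 empty cells -> not full
  row 1: 0 empty cells -> FULL (clear)
  row 2: 0 empty cells -> FULL (clear)
  row 3: 1 empty cell -> not full
  row 4: 5 empty cells -> not full
  row 5: 3 empty cells -> not full
  row 6: 1 empty cell -> not full
  row 7: 5 empty cells -> not full
  row 8: 0 empty cells -> FULL (clear)
  row 9: 3 empty cells -> not full
  row 10: 0 empty cells -> FULL (clear)
  row 11: 3 empty cells -> not full
Total rows cleared: 4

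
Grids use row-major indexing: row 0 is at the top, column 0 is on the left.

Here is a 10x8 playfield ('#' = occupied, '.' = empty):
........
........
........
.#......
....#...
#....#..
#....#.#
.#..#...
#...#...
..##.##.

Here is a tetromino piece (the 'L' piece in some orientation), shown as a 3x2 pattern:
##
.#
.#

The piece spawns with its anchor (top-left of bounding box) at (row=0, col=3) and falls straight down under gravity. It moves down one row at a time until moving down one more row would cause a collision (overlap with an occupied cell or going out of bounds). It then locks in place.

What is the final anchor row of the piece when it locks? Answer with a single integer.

Answer: 1

Derivation:
Spawn at (row=0, col=3). Try each row:
  row 0: fits
  row 1: fits
  row 2: blocked -> lock at row 1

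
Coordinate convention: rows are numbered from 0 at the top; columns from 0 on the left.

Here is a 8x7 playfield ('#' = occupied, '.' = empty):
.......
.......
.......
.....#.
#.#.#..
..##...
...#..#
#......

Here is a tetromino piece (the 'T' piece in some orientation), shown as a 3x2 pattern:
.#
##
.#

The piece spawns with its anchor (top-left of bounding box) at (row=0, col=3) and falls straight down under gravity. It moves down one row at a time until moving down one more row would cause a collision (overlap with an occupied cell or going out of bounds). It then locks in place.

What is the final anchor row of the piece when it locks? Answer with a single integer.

Spawn at (row=0, col=3). Try each row:
  row 0: fits
  row 1: fits
  row 2: blocked -> lock at row 1

Answer: 1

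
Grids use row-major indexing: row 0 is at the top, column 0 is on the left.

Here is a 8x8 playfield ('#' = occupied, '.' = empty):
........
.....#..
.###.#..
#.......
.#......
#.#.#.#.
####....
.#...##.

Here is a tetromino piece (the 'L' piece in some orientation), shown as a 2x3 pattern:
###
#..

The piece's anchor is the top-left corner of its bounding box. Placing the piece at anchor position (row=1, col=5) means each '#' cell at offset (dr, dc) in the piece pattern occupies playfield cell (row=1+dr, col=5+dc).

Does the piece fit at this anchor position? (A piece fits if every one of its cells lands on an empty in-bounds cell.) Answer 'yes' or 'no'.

Answer: no

Derivation:
Check each piece cell at anchor (1, 5):
  offset (0,0) -> (1,5): occupied ('#') -> FAIL
  offset (0,1) -> (1,6): empty -> OK
  offset (0,2) -> (1,7): empty -> OK
  offset (1,0) -> (2,5): occupied ('#') -> FAIL
All cells valid: no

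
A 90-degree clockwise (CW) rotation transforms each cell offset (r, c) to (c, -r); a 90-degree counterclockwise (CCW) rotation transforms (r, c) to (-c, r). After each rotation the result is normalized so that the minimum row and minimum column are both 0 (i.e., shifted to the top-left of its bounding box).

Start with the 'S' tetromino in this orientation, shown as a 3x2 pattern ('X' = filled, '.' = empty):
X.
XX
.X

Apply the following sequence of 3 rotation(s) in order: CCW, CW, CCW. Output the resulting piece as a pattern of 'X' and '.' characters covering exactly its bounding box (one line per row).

Answer: .XX
XX.

Derivation:
Start:
X.
XX
.X
After rotation 1 (CCW):
.XX
XX.
After rotation 2 (CW):
X.
XX
.X
After rotation 3 (CCW):
.XX
XX.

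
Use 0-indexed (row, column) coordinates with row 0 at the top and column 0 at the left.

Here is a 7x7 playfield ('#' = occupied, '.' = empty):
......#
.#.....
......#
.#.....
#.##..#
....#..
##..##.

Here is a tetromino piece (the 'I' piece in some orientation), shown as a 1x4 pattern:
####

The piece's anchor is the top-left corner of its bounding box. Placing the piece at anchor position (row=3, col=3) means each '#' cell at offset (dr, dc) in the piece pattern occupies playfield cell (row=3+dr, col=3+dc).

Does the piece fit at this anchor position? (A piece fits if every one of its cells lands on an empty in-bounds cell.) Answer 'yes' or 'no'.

Check each piece cell at anchor (3, 3):
  offset (0,0) -> (3,3): empty -> OK
  offset (0,1) -> (3,4): empty -> OK
  offset (0,2) -> (3,5): empty -> OK
  offset (0,3) -> (3,6): empty -> OK
All cells valid: yes

Answer: yes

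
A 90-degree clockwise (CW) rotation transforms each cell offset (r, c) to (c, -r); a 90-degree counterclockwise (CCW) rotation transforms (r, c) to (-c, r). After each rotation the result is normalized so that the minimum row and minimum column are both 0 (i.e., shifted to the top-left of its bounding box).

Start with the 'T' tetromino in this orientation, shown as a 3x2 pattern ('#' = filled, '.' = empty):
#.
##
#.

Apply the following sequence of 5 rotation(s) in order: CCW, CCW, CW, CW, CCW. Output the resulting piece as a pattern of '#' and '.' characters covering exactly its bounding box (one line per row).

Answer: .#.
###

Derivation:
Start:
#.
##
#.
After rotation 1 (CCW):
.#.
###
After rotation 2 (CCW):
.#
##
.#
After rotation 3 (CW):
.#.
###
After rotation 4 (CW):
#.
##
#.
After rotation 5 (CCW):
.#.
###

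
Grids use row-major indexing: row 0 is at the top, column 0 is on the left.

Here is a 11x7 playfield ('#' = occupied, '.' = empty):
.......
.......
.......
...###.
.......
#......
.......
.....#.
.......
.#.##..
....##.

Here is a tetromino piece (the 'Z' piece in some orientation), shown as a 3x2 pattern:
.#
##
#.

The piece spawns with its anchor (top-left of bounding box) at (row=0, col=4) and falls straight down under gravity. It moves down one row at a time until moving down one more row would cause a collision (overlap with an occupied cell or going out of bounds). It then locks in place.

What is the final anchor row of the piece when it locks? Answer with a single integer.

Spawn at (row=0, col=4). Try each row:
  row 0: fits
  row 1: blocked -> lock at row 0

Answer: 0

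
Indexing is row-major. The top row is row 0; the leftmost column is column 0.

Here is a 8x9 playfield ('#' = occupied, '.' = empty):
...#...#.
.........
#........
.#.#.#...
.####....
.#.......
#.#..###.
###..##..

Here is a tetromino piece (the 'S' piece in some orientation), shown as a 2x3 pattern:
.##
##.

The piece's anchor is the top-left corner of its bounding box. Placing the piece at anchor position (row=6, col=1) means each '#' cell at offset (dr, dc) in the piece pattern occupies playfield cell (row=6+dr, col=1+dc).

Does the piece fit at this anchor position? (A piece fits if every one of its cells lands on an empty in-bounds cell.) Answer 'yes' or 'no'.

Answer: no

Derivation:
Check each piece cell at anchor (6, 1):
  offset (0,1) -> (6,2): occupied ('#') -> FAIL
  offset (0,2) -> (6,3): empty -> OK
  offset (1,0) -> (7,1): occupied ('#') -> FAIL
  offset (1,1) -> (7,2): occupied ('#') -> FAIL
All cells valid: no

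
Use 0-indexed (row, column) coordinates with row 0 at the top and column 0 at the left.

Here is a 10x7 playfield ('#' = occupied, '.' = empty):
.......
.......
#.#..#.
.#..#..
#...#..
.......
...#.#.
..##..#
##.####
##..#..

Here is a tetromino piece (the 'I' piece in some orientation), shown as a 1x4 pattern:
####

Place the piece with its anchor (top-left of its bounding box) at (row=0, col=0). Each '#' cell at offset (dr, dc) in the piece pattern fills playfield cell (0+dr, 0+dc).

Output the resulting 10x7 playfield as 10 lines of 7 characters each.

Fill (0+0,0+0) = (0,0)
Fill (0+0,0+1) = (0,1)
Fill (0+0,0+2) = (0,2)
Fill (0+0,0+3) = (0,3)

Answer: ####...
.......
#.#..#.
.#..#..
#...#..
.......
...#.#.
..##..#
##.####
##..#..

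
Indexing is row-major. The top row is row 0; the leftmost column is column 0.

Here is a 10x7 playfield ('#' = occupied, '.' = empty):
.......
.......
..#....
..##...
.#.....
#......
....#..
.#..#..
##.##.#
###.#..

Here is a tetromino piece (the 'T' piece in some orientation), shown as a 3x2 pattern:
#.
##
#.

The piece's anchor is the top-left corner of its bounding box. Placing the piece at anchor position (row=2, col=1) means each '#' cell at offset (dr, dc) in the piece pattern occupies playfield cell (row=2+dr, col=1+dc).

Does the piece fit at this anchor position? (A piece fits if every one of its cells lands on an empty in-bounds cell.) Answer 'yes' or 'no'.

Check each piece cell at anchor (2, 1):
  offset (0,0) -> (2,1): empty -> OK
  offset (1,0) -> (3,1): empty -> OK
  offset (1,1) -> (3,2): occupied ('#') -> FAIL
  offset (2,0) -> (4,1): occupied ('#') -> FAIL
All cells valid: no

Answer: no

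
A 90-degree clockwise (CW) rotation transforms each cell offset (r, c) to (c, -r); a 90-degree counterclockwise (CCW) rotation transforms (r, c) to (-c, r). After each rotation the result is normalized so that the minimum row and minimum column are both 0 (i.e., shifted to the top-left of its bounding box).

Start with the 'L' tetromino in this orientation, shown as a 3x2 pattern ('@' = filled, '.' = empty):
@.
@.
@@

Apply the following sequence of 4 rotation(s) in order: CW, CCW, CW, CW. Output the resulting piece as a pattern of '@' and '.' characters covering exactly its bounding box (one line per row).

Start:
@.
@.
@@
After rotation 1 (CW):
@@@
@..
After rotation 2 (CCW):
@.
@.
@@
After rotation 3 (CW):
@@@
@..
After rotation 4 (CW):
@@
.@
.@

Answer: @@
.@
.@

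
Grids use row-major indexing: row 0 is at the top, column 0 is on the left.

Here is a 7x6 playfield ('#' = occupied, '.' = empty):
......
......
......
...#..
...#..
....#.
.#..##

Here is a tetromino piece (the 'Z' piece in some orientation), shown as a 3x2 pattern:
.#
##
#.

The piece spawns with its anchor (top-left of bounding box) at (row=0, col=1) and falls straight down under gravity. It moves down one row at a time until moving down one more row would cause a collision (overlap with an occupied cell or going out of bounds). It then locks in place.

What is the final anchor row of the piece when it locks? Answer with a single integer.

Spawn at (row=0, col=1). Try each row:
  row 0: fits
  row 1: fits
  row 2: fits
  row 3: fits
  row 4: blocked -> lock at row 3

Answer: 3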